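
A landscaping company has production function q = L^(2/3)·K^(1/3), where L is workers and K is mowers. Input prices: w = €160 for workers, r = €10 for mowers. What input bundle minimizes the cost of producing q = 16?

Cost minimization requires the marginal rate of technical substitution to equal the input-price ratio: MP_L/MP_K = w/r.
Here MP_L/MP_K = (2/3)·(K/L)/(1/3) = 2·(K/L). Setting this equal to 160/10 = 16 gives K = 8L.
Substituting into q = 16: L^(2/3)·(8L)^(1/3) = 16.
Solving, L = 8 and K = 64.

L* = 8, K* = 64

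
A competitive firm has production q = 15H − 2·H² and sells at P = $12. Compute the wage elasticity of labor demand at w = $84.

ε = -0.875

From P·MP_H = w with MP_H = 15 − 4H, labor demand is H(w) = (15 − w/12)/4.
dH/dw = −1/(48) = -1/48.
At w = 84, H = 2, so ε = (dH/dw)·(w/H) = (-1/48)·(84/2) = -0.875.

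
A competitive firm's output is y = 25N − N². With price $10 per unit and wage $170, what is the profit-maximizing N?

The marginal product of N is MP_N = 25 − 2N.
A price-taking firm hires until the value of the marginal product equals the wage: P·MP_N = w, so 10·(25 − 2N) = 170.
Then 25 − 2N = 17, giving N = 4.

N* = 4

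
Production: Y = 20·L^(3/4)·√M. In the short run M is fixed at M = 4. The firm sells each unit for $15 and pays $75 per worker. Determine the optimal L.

With M = 4, MP_L = (3/4)·20·L^(-1/4)·4^(1/2) = 30·L^(-1/4).
Profit maximization for a price taker requires P·MP_L = w: 15·30·L^(-1/4) = 75.
So L^(-1/4) = 1/6, which gives L = 1296.

L* = 1296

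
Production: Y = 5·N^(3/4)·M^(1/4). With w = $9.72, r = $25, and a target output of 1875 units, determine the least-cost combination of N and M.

Cost minimization requires the marginal rate of technical substitution to equal the input-price ratio: MP_N/MP_M = w/r.
Here MP_N/MP_M = (3/4)·(M/N)/(1/4) = 3·(M/N). Setting this equal to 9.72/25 = 0.3888 gives M = 0.1296N.
Substituting into Y = 1875: 5·N^(3/4)·(0.1296N)^(1/4) = 1875.
Solving, N = 625 and M = 81.

N* = 625, M* = 81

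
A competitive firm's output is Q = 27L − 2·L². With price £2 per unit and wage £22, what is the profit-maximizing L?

The marginal product of L is MP_L = 27 − 4L.
A price-taking firm hires until the value of the marginal product equals the wage: P·MP_L = w, so 2·(27 − 4L) = 22.
Then 27 − 4L = 11, giving L = 4.

L* = 4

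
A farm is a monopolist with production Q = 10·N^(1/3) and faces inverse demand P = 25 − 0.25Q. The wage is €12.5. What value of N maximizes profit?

N* = 8

Marginal revenue from the inverse demand is MR = 25 − 0.5Q.
The marginal product is MP_N = (10/3)·N^(-2/3).
A monopolist hires until marginal revenue product equals the wage: MR·MP_N = w.
At N, Q = 10·N^(1/3). Substituting and solving: (25 − 5·N^(1/3))·(10/3)·N^(-2/3) = 12.5 gives N = 8.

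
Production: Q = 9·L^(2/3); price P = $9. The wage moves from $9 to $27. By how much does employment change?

From P·MP_L = w with MP_L = 6·L^(-1/3), the labor demand is L(w) = (54/w)^(3).
At w = 9: L = 216. At w = 27: L = 8.
ΔL = 8 − 216 = -208.

ΔL = -208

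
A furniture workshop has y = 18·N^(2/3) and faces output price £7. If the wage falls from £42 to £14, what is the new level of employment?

N* = 216

From P·MP_N = w with MP_N = 12·N^(-1/3), the labor demand is N(w) = (84/w)^(3).
At w = 42: N = 8. At w = 14: N = 216.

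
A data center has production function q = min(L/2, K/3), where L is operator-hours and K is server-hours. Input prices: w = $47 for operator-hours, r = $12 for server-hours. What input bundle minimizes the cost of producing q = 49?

L* = 98, K* = 147

With a fixed-proportions technology, the cost-minimizing bundle uses no slack in either input: L/2 = K/3 = q.
So L = 2·49 = 98 and K = 3·49 = 147.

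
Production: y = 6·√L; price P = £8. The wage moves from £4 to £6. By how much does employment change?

From P·MP_L = w with MP_L = 3·L^(-1/2), the labor demand is L(w) = (24/w)^(2).
At w = 4: L = 36. At w = 6: L = 16.
ΔL = 16 − 36 = -20.

ΔL = -20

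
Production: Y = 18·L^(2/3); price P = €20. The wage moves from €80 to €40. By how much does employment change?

From P·MP_L = w with MP_L = 12·L^(-1/3), the labor demand is L(w) = (240/w)^(3).
At w = 80: L = 27. At w = 40: L = 216.
ΔL = 216 − 27 = 189.

ΔL = 189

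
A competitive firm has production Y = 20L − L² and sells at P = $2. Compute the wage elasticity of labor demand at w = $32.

ε = -4

From P·MP_L = w with MP_L = 20 − 2L, labor demand is L(w) = (20 − w/2)/2.
dL/dw = −1/(4) = -0.25.
At w = 32, L = 2, so ε = (dL/dw)·(w/L) = (-0.25)·(32/2) = -4.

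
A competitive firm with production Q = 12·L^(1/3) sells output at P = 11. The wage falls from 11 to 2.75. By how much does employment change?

From P·MP_L = w with MP_L = 4·L^(-2/3), the labor demand is L(w) = (44/w)^(3/2).
At w = 11: L = 8. At w = 2.75: L = 64.
ΔL = 64 − 8 = 56.

ΔL = 56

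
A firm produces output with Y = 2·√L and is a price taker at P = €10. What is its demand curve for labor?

MP_L = (1/2)·2·L^(-1/2) = L^(-1/2).
Setting P·MP_L = w: 10·L^(-1/2) = w.
Solving for L: L^(-1/2) = w/10, so L = (10/w)^(2).

L(w) = 100/w²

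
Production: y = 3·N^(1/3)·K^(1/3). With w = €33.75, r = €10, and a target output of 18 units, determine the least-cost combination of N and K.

N* = 8, K* = 27

Cost minimization requires the marginal rate of technical substitution to equal the input-price ratio: MP_N/MP_K = w/r.
Here MP_N/MP_K = (1/3)·(K/N)/(1/3) = (K/N). Setting this equal to 33.75/10 = 3.375 gives K = 3.375N.
Substituting into y = 18: 3·N^(1/3)·(3.375N)^(1/3) = 18.
Solving, N = 8 and K = 27.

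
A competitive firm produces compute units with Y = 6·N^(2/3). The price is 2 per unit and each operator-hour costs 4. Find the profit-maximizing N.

MP_N = (2/3)·6·N^(-1/3) = 4·N^(-1/3).
Profit maximization for a price taker requires P·MP_N = w: 2·4·N^(-1/3) = 4.
So N^(-1/3) = 0.5, which gives N = 8.

N* = 8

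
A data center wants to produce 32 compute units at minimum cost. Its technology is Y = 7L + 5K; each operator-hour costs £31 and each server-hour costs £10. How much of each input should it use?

L* = 0, K* = 6.4

The inputs are perfect substitutes, so the firm uses whichever has the lower cost per unit of output.
Cost per unit of output via L is w/7 = 31/7; via K it is r/5 = 2. K is cheaper.
Producing Y = 32 with K alone: L = 0, K = 6.4.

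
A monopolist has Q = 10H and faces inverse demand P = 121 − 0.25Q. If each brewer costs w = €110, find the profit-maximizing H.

H* = 22

Marginal revenue from the inverse demand is MR = 121 − 0.5Q.
The marginal product is MP_H = 10.
A monopolist hires until marginal revenue product equals the wage: MR·MP_H = w.
(121 − 5H)·10 = 110, so H = 22.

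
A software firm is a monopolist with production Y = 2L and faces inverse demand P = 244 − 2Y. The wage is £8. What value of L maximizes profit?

Marginal revenue from the inverse demand is MR = 244 − 4Y.
The marginal product is MP_L = 2.
A monopolist hires until marginal revenue product equals the wage: MR·MP_L = w.
(244 − 8L)·2 = 8, so L = 30.

L* = 30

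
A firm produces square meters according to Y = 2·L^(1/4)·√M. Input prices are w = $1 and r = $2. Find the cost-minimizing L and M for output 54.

L* = 81, M* = 81

Cost minimization requires the marginal rate of technical substitution to equal the input-price ratio: MP_L/MP_M = w/r.
Here MP_L/MP_M = (1/4)·(M/L)/(1/2) = 0.5·(M/L). Setting this equal to 1/2 = 0.5 gives M = L.
Substituting into Y = 54: 2·L^(1/4)·(L)^(1/2) = 54.
Solving, L = 81 and M = 81.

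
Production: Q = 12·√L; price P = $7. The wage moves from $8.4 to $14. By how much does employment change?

ΔL = -16

From P·MP_L = w with MP_L = 6·L^(-1/2), the labor demand is L(w) = (42/w)^(2).
At w = 8.4: L = 25. At w = 14: L = 9.
ΔL = 9 − 25 = -16.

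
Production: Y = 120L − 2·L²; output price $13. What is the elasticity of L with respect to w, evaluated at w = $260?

ε = -0.2

From P·MP_L = w with MP_L = 120 − 4L, labor demand is L(w) = (120 − w/13)/4.
dL/dw = −1/(52) = -1/52.
At w = 260, L = 25, so ε = (dL/dw)·(w/L) = (-1/52)·(260/25) = -0.2.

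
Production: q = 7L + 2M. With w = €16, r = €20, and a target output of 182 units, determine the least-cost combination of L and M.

The inputs are perfect substitutes, so the firm uses whichever has the lower cost per unit of output.
Cost per unit of output via L is w/7 = 16/7; via M it is r/2 = 10. L is cheaper.
Producing q = 182 with L alone: L = 26, M = 0.

L* = 26, M* = 0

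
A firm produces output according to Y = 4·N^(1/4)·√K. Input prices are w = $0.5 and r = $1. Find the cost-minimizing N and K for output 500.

Cost minimization requires the marginal rate of technical substitution to equal the input-price ratio: MP_N/MP_K = w/r.
Here MP_N/MP_K = (1/4)·(K/N)/(1/2) = 0.5·(K/N). Setting this equal to 0.5/1 = 0.5 gives K = N.
Substituting into Y = 500: 4·N^(1/4)·(N)^(1/2) = 500.
Solving, N = 625 and K = 625.

N* = 625, K* = 625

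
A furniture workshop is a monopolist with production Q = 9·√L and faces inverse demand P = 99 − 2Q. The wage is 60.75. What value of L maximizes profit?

Marginal revenue from the inverse demand is MR = 99 − 4Q.
The marginal product is MP_L = 4.5·L^(-1/2).
A monopolist hires until marginal revenue product equals the wage: MR·MP_L = w.
At L, Q = 9·√L. Substituting and solving: (99 − 36·√L)·4.5·L^(-1/2) = 60.75 gives L = 4.

L* = 4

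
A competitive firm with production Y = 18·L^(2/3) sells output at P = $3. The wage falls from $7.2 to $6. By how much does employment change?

ΔL = 91

From P·MP_L = w with MP_L = 12·L^(-1/3), the labor demand is L(w) = (36/w)^(3).
At w = 7.2: L = 125. At w = 6: L = 216.
ΔL = 216 − 125 = 91.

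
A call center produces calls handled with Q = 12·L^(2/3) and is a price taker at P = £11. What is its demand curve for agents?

L(w) = 681472/w³

MP_L = (2/3)·12·L^(-1/3) = 8·L^(-1/3).
Setting P·MP_L = w: 88·L^(-1/3) = w.
Solving for L: L^(-1/3) = w/88, so L = (88/w)^(3).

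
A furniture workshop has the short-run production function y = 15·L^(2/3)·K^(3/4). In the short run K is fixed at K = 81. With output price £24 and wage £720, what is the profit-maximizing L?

With K = 81, MP_L = (2/3)·15·L^(-1/3)·81^(3/4) = 270·L^(-1/3).
Profit maximization for a price taker requires P·MP_L = w: 24·270·L^(-1/3) = 720.
So L^(-1/3) = 1/9, which gives L = 729.

L* = 729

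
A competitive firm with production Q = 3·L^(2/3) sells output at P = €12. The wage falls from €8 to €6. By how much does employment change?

ΔL = 37

From P·MP_L = w with MP_L = 2·L^(-1/3), the labor demand is L(w) = (24/w)^(3).
At w = 8: L = 27. At w = 6: L = 64.
ΔL = 64 − 27 = 37.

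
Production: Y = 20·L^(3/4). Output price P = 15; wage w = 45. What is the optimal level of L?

MP_L = (3/4)·20·L^(-1/4) = 15·L^(-1/4).
Profit maximization for a price taker requires P·MP_L = w: 15·15·L^(-1/4) = 45.
So L^(-1/4) = 0.2, which gives L = 625.

L* = 625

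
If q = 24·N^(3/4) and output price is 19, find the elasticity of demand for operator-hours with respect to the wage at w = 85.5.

ε = -4

MP_N = (3/4)·24·N^(-1/4), so P·MP_N = w gives 342·N^(-1/4) = w.
Solving, N(w) = (342/w)^(4). This is a constant-elasticity form: N ∝ w^(−4), so ε = −4.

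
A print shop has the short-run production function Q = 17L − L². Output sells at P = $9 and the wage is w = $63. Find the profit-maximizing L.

The marginal product of L is MP_L = 17 − 2L.
A price-taking firm hires until the value of the marginal product equals the wage: P·MP_L = w, so 9·(17 − 2L) = 63.
Then 17 − 2L = 7, giving L = 5.

L* = 5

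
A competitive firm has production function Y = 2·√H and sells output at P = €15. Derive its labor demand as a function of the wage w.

MP_H = (1/2)·2·H^(-1/2) = H^(-1/2).
Setting P·MP_H = w: 15·H^(-1/2) = w.
Solving for H: H^(-1/2) = w/15, so H = (15/w)^(2).

H(w) = 225/w²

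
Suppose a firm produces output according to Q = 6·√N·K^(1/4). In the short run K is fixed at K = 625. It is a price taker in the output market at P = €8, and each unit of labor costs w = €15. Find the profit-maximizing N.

With K = 625, MP_N = (1/2)·6·N^(-1/2)·625^(1/4) = 15·N^(-1/2).
Profit maximization for a price taker requires P·MP_N = w: 8·15·N^(-1/2) = 15.
So N^(-1/2) = 0.125, which gives N = 64.

N* = 64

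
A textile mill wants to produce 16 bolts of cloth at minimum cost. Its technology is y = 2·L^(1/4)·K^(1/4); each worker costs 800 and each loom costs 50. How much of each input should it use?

Cost minimization requires the marginal rate of technical substitution to equal the input-price ratio: MP_L/MP_K = w/r.
Here MP_L/MP_K = (1/4)·(K/L)/(1/4) = (K/L). Setting this equal to 800/50 = 16 gives K = 16L.
Substituting into y = 16: 2·L^(1/4)·(16L)^(1/4) = 16.
Solving, L = 16 and K = 256.

L* = 16, K* = 256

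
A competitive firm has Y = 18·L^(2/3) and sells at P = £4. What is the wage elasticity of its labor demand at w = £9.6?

MP_L = (2/3)·18·L^(-1/3), so P·MP_L = w gives 48·L^(-1/3) = w.
Solving, L(w) = (48/w)^(3). This is a constant-elasticity form: L ∝ w^(−3), so ε = −3.

ε = -3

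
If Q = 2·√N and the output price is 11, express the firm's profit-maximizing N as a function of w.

N(w) = 121/w²

MP_N = (1/2)·2·N^(-1/2) = N^(-1/2).
Setting P·MP_N = w: 11·N^(-1/2) = w.
Solving for N: N^(-1/2) = w/11, so N = (11/w)^(2).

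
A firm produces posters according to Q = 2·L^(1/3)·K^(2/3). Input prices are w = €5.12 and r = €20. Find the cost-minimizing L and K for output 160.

Cost minimization requires the marginal rate of technical substitution to equal the input-price ratio: MP_L/MP_K = w/r.
Here MP_L/MP_K = (1/3)·(K/L)/(2/3) = 0.5·(K/L). Setting this equal to 5.12/20 = 0.256 gives K = 0.512L.
Substituting into Q = 160: 2·L^(1/3)·(0.512L)^(2/3) = 160.
Solving, L = 125 and K = 64.

L* = 125, K* = 64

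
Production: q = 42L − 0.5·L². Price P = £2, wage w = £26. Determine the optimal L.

The marginal product of L is MP_L = 42 − L.
A price-taking firm hires until the value of the marginal product equals the wage: P·MP_L = w, so 2·(42 − L) = 26.
Then 42 − L = 13, giving L = 29.

L* = 29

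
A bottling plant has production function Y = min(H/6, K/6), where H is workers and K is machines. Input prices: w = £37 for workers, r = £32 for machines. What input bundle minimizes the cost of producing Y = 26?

With a fixed-proportions technology, the cost-minimizing bundle uses no slack in either input: H/6 = K/6 = Y.
So H = 6·26 = 156 and K = 6·26 = 156.

H* = 156, K* = 156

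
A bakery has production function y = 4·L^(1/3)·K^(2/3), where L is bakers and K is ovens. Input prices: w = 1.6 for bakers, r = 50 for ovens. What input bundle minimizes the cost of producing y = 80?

L* = 125, K* = 8

Cost minimization requires the marginal rate of technical substitution to equal the input-price ratio: MP_L/MP_K = w/r.
Here MP_L/MP_K = (1/3)·(K/L)/(2/3) = 0.5·(K/L). Setting this equal to 1.6/50 = 0.032 gives K = 0.064L.
Substituting into y = 80: 4·L^(1/3)·(0.064L)^(2/3) = 80.
Solving, L = 125 and K = 8.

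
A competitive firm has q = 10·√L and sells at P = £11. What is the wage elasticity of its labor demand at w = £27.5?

MP_L = (1/2)·10·L^(-1/2), so P·MP_L = w gives 55·L^(-1/2) = w.
Solving, L(w) = (55/w)^(2). This is a constant-elasticity form: L ∝ w^(−2), so ε = −2.

ε = -2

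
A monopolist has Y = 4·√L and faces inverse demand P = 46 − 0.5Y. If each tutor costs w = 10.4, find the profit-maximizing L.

L* = 25

Marginal revenue from the inverse demand is MR = 46 − Y.
The marginal product is MP_L = 2·L^(-1/2).
A monopolist hires until marginal revenue product equals the wage: MR·MP_L = w.
At L, Y = 4·√L. Substituting and solving: (46 − 4·√L)·2·L^(-1/2) = 10.4 gives L = 25.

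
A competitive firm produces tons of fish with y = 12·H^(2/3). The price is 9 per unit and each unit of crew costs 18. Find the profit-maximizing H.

MP_H = (2/3)·12·H^(-1/3) = 8·H^(-1/3).
Profit maximization for a price taker requires P·MP_H = w: 9·8·H^(-1/3) = 18.
So H^(-1/3) = 0.25, which gives H = 64.

H* = 64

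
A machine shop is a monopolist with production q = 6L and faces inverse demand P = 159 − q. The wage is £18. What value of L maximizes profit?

Marginal revenue from the inverse demand is MR = 159 − 2q.
The marginal product is MP_L = 6.
A monopolist hires until marginal revenue product equals the wage: MR·MP_L = w.
(159 − 12L)·6 = 18, so L = 13.

L* = 13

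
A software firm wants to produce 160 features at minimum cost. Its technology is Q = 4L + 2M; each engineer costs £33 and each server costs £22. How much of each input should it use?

L* = 40, M* = 0

The inputs are perfect substitutes, so the firm uses whichever has the lower cost per unit of output.
Cost per unit of output via L is w/4 = 8.25; via M it is r/2 = 11. L is cheaper.
Producing Q = 160 with L alone: L = 40, M = 0.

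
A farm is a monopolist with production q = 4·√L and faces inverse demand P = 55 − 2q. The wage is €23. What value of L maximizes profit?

L* = 4

Marginal revenue from the inverse demand is MR = 55 − 4q.
The marginal product is MP_L = 2·L^(-1/2).
A monopolist hires until marginal revenue product equals the wage: MR·MP_L = w.
At L, q = 4·√L. Substituting and solving: (55 − 16·√L)·2·L^(-1/2) = 23 gives L = 4.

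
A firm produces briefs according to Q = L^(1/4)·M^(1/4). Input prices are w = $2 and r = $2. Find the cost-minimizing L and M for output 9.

L* = 81, M* = 81

Cost minimization requires the marginal rate of technical substitution to equal the input-price ratio: MP_L/MP_M = w/r.
Here MP_L/MP_M = (1/4)·(M/L)/(1/4) = (M/L). Setting this equal to 2/2 = 1 gives M = L.
Substituting into Q = 9: L^(1/4)·(L)^(1/4) = 9.
Solving, L = 81 and M = 81.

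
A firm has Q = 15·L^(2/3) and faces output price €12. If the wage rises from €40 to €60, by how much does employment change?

From P·MP_L = w with MP_L = 10·L^(-1/3), the labor demand is L(w) = (120/w)^(3).
At w = 40: L = 27. At w = 60: L = 8.
ΔL = 8 − 27 = -19.

ΔL = -19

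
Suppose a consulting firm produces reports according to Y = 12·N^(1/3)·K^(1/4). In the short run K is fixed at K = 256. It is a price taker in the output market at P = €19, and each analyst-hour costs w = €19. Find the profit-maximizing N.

N* = 64

With K = 256, MP_N = (1/3)·12·N^(-2/3)·256^(1/4) = 16·N^(-2/3).
Profit maximization for a price taker requires P·MP_N = w: 19·16·N^(-2/3) = 19.
So N^(-2/3) = 0.0625, which gives N = 64.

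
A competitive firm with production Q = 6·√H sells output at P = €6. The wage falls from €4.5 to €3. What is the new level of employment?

H* = 36

From P·MP_H = w with MP_H = 3·H^(-1/2), the labor demand is H(w) = (18/w)^(2).
At w = 4.5: H = 16. At w = 3: H = 36.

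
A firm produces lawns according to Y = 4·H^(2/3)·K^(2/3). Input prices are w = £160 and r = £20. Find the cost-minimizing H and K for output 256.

H* = 8, K* = 64

Cost minimization requires the marginal rate of technical substitution to equal the input-price ratio: MP_H/MP_K = w/r.
Here MP_H/MP_K = (2/3)·(K/H)/(2/3) = (K/H). Setting this equal to 160/20 = 8 gives K = 8H.
Substituting into Y = 256: 4·H^(2/3)·(8H)^(2/3) = 256.
Solving, H = 8 and K = 64.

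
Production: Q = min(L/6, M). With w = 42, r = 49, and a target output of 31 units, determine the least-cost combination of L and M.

With a fixed-proportions technology, the cost-minimizing bundle uses no slack in either input: L/6 = M = Q.
So L = 6·31 = 186 and M = 31.

L* = 186, M* = 31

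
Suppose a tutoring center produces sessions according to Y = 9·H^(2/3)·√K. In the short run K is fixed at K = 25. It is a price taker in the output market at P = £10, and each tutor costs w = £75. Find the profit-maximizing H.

With K = 25, MP_H = (2/3)·9·H^(-1/3)·25^(1/2) = 30·H^(-1/3).
Profit maximization for a price taker requires P·MP_H = w: 10·30·H^(-1/3) = 75.
So H^(-1/3) = 0.25, which gives H = 64.

H* = 64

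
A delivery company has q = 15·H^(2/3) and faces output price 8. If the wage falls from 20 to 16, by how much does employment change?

From P·MP_H = w with MP_H = 10·H^(-1/3), the labor demand is H(w) = (80/w)^(3).
At w = 20: H = 64. At w = 16: H = 125.
ΔH = 125 − 64 = 61.

ΔH = 61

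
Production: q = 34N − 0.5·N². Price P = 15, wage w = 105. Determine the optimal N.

N* = 27

The marginal product of N is MP_N = 34 − N.
A price-taking firm hires until the value of the marginal product equals the wage: P·MP_N = w, so 15·(34 − N) = 105.
Then 34 − N = 7, giving N = 27.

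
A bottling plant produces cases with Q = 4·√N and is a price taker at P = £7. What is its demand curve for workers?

MP_N = (1/2)·4·N^(-1/2) = 2·N^(-1/2).
Setting P·MP_N = w: 14·N^(-1/2) = w.
Solving for N: N^(-1/2) = w/14, so N = (14/w)^(2).

N(w) = 196/w²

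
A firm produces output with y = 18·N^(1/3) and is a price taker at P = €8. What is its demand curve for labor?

N(w) = (48/w)^(3/2)

MP_N = (1/3)·18·N^(-2/3) = 6·N^(-2/3).
Setting P·MP_N = w: 48·N^(-2/3) = w.
Solving for N: N^(-2/3) = w/48, so N = (48/w)^(3/2).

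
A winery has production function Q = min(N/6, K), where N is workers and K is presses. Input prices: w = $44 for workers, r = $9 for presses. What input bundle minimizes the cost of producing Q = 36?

N* = 216, K* = 36

With a fixed-proportions technology, the cost-minimizing bundle uses no slack in either input: N/6 = K = Q.
So N = 6·36 = 216 and K = 36.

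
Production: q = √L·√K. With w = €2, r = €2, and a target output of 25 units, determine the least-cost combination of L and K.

Cost minimization requires the marginal rate of technical substitution to equal the input-price ratio: MP_L/MP_K = w/r.
Here MP_L/MP_K = (1/2)·(K/L)/(1/2) = (K/L). Setting this equal to 2/2 = 1 gives K = L.
Substituting into q = 25: L^(1/2)·(L)^(1/2) = 25.
Solving, L = 25 and K = 25.

L* = 25, K* = 25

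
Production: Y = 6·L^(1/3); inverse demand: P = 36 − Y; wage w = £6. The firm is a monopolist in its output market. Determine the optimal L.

L* = 8

Marginal revenue from the inverse demand is MR = 36 − 2Y.
The marginal product is MP_L = 2·L^(-2/3).
A monopolist hires until marginal revenue product equals the wage: MR·MP_L = w.
At L, Y = 6·L^(1/3). Substituting and solving: (36 − 12·L^(1/3))·2·L^(-2/3) = 6 gives L = 8.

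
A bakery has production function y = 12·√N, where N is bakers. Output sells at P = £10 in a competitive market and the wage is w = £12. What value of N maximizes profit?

MP_N = (1/2)·12·N^(-1/2) = 6·N^(-1/2).
Profit maximization for a price taker requires P·MP_N = w: 10·6·N^(-1/2) = 12.
So N^(-1/2) = 0.2, which gives N = 25.

N* = 25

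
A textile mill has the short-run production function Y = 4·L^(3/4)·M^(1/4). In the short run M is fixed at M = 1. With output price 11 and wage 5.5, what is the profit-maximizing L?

L* = 1296

With M = 1, MP_L = (3/4)·4·L^(-1/4)·1^(1/4) = 3·L^(-1/4).
Profit maximization for a price taker requires P·MP_L = w: 11·3·L^(-1/4) = 5.5.
So L^(-1/4) = 1/6, which gives L = 1296.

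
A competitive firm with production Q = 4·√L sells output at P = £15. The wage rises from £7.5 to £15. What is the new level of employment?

From P·MP_L = w with MP_L = 2·L^(-1/2), the labor demand is L(w) = (30/w)^(2).
At w = 7.5: L = 16. At w = 15: L = 4.

L* = 4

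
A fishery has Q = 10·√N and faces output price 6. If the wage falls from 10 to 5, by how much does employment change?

From P·MP_N = w with MP_N = 5·N^(-1/2), the labor demand is N(w) = (30/w)^(2).
At w = 10: N = 9. At w = 5: N = 36.
ΔN = 36 − 9 = 27.

ΔN = 27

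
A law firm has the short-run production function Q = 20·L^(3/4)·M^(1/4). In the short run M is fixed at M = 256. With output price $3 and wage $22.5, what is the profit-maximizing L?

L* = 4096

With M = 256, MP_L = (3/4)·20·L^(-1/4)·256^(1/4) = 60·L^(-1/4).
Profit maximization for a price taker requires P·MP_L = w: 3·60·L^(-1/4) = 22.5.
So L^(-1/4) = 0.125, which gives L = 4096.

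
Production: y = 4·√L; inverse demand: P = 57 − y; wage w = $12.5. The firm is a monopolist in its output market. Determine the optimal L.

Marginal revenue from the inverse demand is MR = 57 − 2y.
The marginal product is MP_L = 2·L^(-1/2).
A monopolist hires until marginal revenue product equals the wage: MR·MP_L = w.
At L, y = 4·√L. Substituting and solving: (57 − 8·√L)·2·L^(-1/2) = 12.5 gives L = 16.

L* = 16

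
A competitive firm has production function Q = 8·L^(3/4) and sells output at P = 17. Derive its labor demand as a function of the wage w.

MP_L = (3/4)·8·L^(-1/4) = 6·L^(-1/4).
Setting P·MP_L = w: 102·L^(-1/4) = w.
Solving for L: L^(-1/4) = w/102, so L = (102/w)^(4).

L(w) = (102/w)^(4)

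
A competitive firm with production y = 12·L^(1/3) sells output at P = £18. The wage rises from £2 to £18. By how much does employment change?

ΔL = -208

From P·MP_L = w with MP_L = 4·L^(-2/3), the labor demand is L(w) = (72/w)^(3/2).
At w = 2: L = 216. At w = 18: L = 8.
ΔL = 8 − 216 = -208.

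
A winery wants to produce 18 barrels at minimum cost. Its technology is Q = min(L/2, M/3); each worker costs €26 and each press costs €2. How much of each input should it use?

With a fixed-proportions technology, the cost-minimizing bundle uses no slack in either input: L/2 = M/3 = Q.
So L = 2·18 = 36 and M = 3·18 = 54.

L* = 36, M* = 54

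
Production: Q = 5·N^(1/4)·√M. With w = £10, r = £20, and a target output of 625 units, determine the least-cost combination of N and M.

N* = 625, M* = 625

Cost minimization requires the marginal rate of technical substitution to equal the input-price ratio: MP_N/MP_M = w/r.
Here MP_N/MP_M = (1/4)·(M/N)/(1/2) = 0.5·(M/N). Setting this equal to 10/20 = 0.5 gives M = N.
Substituting into Q = 625: 5·N^(1/4)·(N)^(1/2) = 625.
Solving, N = 625 and M = 625.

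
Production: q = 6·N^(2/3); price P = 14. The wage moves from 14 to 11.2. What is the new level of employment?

N* = 125

From P·MP_N = w with MP_N = 4·N^(-1/3), the labor demand is N(w) = (56/w)^(3).
At w = 14: N = 64. At w = 11.2: N = 125.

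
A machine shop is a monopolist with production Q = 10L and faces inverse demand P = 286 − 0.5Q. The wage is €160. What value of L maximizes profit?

Marginal revenue from the inverse demand is MR = 286 − Q.
The marginal product is MP_L = 10.
A monopolist hires until marginal revenue product equals the wage: MR·MP_L = w.
(286 − 10L)·10 = 160, so L = 27.

L* = 27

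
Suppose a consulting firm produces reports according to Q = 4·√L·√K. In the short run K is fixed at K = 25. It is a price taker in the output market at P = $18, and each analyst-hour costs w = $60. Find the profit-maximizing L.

With K = 25, MP_L = (1/2)·4·L^(-1/2)·25^(1/2) = 10·L^(-1/2).
Profit maximization for a price taker requires P·MP_L = w: 18·10·L^(-1/2) = 60.
So L^(-1/2) = 1/3, which gives L = 9.

L* = 9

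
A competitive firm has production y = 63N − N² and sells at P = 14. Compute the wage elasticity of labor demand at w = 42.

From P·MP_N = w with MP_N = 63 − 2N, labor demand is N(w) = (63 − w/14)/2.
dN/dw = −1/(28) = -1/28.
At w = 42, N = 30, so ε = (dN/dw)·(w/N) = (-1/28)·(42/30) = -0.05.

ε = -0.05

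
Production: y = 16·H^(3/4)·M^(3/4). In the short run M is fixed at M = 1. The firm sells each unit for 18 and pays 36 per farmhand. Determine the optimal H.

With M = 1, MP_H = (3/4)·16·H^(-1/4)·1^(3/4) = 12·H^(-1/4).
Profit maximization for a price taker requires P·MP_H = w: 18·12·H^(-1/4) = 36.
So H^(-1/4) = 1/6, which gives H = 1296.

H* = 1296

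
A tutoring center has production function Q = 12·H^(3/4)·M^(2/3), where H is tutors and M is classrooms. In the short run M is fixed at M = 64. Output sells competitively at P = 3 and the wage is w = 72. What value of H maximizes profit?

H* = 1296

With M = 64, MP_H = (3/4)·12·H^(-1/4)·64^(2/3) = 144·H^(-1/4).
Profit maximization for a price taker requires P·MP_H = w: 3·144·H^(-1/4) = 72.
So H^(-1/4) = 1/6, which gives H = 1296.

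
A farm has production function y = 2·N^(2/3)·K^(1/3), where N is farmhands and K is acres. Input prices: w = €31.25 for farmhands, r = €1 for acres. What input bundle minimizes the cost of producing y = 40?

N* = 8, K* = 125

Cost minimization requires the marginal rate of technical substitution to equal the input-price ratio: MP_N/MP_K = w/r.
Here MP_N/MP_K = (2/3)·(K/N)/(1/3) = 2·(K/N). Setting this equal to 31.25/1 = 31.25 gives K = 15.625N.
Substituting into y = 40: 2·N^(2/3)·(15.625N)^(1/3) = 40.
Solving, N = 8 and K = 125.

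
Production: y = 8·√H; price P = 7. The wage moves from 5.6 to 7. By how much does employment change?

ΔH = -9

From P·MP_H = w with MP_H = 4·H^(-1/2), the labor demand is H(w) = (28/w)^(2).
At w = 5.6: H = 25. At w = 7: H = 16.
ΔH = 16 − 25 = -9.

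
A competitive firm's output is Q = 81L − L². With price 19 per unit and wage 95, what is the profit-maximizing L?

The marginal product of L is MP_L = 81 − 2L.
A price-taking firm hires until the value of the marginal product equals the wage: P·MP_L = w, so 19·(81 − 2L) = 95.
Then 81 − 2L = 5, giving L = 38.

L* = 38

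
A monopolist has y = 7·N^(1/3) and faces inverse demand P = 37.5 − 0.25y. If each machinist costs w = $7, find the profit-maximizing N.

Marginal revenue from the inverse demand is MR = 37.5 − 0.5y.
The marginal product is MP_N = (7/3)·N^(-2/3).
A monopolist hires until marginal revenue product equals the wage: MR·MP_N = w.
At N, y = 7·N^(1/3). Substituting and solving: (37.5 − 3.5·N^(1/3))·(7/3)·N^(-2/3) = 7 gives N = 27.

N* = 27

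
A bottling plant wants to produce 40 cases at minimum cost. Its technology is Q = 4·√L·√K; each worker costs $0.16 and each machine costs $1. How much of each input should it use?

Cost minimization requires the marginal rate of technical substitution to equal the input-price ratio: MP_L/MP_K = w/r.
Here MP_L/MP_K = (1/2)·(K/L)/(1/2) = (K/L). Setting this equal to 0.16/1 = 0.16 gives K = 0.16L.
Substituting into Q = 40: 4·L^(1/2)·(0.16L)^(1/2) = 40.
Solving, L = 25 and K = 4.

L* = 25, K* = 4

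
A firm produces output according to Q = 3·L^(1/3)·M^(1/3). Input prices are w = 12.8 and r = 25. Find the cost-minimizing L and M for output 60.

Cost minimization requires the marginal rate of technical substitution to equal the input-price ratio: MP_L/MP_M = w/r.
Here MP_L/MP_M = (1/3)·(M/L)/(1/3) = (M/L). Setting this equal to 12.8/25 = 0.512 gives M = 0.512L.
Substituting into Q = 60: 3·L^(1/3)·(0.512L)^(1/3) = 60.
Solving, L = 125 and M = 64.

L* = 125, M* = 64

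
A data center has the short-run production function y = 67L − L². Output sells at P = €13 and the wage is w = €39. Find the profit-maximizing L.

The marginal product of L is MP_L = 67 − 2L.
A price-taking firm hires until the value of the marginal product equals the wage: P·MP_L = w, so 13·(67 − 2L) = 39.
Then 67 − 2L = 3, giving L = 32.

L* = 32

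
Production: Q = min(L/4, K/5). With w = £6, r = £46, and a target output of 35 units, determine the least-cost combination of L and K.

L* = 140, K* = 175

With a fixed-proportions technology, the cost-minimizing bundle uses no slack in either input: L/4 = K/5 = Q.
So L = 4·35 = 140 and K = 5·35 = 175.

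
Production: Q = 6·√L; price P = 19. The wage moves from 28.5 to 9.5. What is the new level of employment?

L* = 36

From P·MP_L = w with MP_L = 3·L^(-1/2), the labor demand is L(w) = (57/w)^(2).
At w = 28.5: L = 4. At w = 9.5: L = 36.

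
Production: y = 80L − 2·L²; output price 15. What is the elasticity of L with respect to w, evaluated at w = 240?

From P·MP_L = w with MP_L = 80 − 4L, labor demand is L(w) = (80 − w/15)/4.
dL/dw = −1/(60) = -1/60.
At w = 240, L = 16, so ε = (dL/dw)·(w/L) = (-1/60)·(240/16) = -0.25.

ε = -0.25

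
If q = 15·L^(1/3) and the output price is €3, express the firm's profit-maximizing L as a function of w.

MP_L = (1/3)·15·L^(-2/3) = 5·L^(-2/3).
Setting P·MP_L = w: 15·L^(-2/3) = w.
Solving for L: L^(-2/3) = w/15, so L = (15/w)^(3/2).

L(w) = (15/w)^(3/2)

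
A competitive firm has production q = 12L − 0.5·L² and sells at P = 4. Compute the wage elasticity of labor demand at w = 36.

From P·MP_L = w with MP_L = 12 − L, labor demand is L(w) = 12 − w/4.
dL/dw = −1/(4) = -0.25.
At w = 36, L = 3, so ε = (dL/dw)·(w/L) = (-0.25)·(36/3) = -3.

ε = -3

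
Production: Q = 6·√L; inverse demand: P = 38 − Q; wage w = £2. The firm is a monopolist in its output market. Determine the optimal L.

L* = 9

Marginal revenue from the inverse demand is MR = 38 − 2Q.
The marginal product is MP_L = 3·L^(-1/2).
A monopolist hires until marginal revenue product equals the wage: MR·MP_L = w.
At L, Q = 6·√L. Substituting and solving: (38 − 12·√L)·3·L^(-1/2) = 2 gives L = 9.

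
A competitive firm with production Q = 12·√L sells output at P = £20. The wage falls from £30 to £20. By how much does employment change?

ΔL = 20

From P·MP_L = w with MP_L = 6·L^(-1/2), the labor demand is L(w) = (120/w)^(2).
At w = 30: L = 16. At w = 20: L = 36.
ΔL = 36 − 16 = 20.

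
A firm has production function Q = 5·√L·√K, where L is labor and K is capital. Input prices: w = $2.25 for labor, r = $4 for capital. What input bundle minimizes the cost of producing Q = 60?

Cost minimization requires the marginal rate of technical substitution to equal the input-price ratio: MP_L/MP_K = w/r.
Here MP_L/MP_K = (1/2)·(K/L)/(1/2) = (K/L). Setting this equal to 2.25/4 = 0.5625 gives K = 0.5625L.
Substituting into Q = 60: 5·L^(1/2)·(0.5625L)^(1/2) = 60.
Solving, L = 16 and K = 9.

L* = 16, K* = 9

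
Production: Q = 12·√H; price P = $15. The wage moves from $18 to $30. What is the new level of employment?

H* = 9

From P·MP_H = w with MP_H = 6·H^(-1/2), the labor demand is H(w) = (90/w)^(2).
At w = 18: H = 25. At w = 30: H = 9.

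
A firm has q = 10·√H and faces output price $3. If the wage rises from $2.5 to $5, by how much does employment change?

From P·MP_H = w with MP_H = 5·H^(-1/2), the labor demand is H(w) = (15/w)^(2).
At w = 2.5: H = 36. At w = 5: H = 9.
ΔH = 9 − 36 = -27.

ΔH = -27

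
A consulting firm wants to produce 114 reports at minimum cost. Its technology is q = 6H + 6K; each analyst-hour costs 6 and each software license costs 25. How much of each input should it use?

H* = 19, K* = 0

The inputs are perfect substitutes, so the firm uses whichever has the lower cost per unit of output.
Cost per unit of output via H is w/6 = 1; via K it is r/6 = 25/6. H is cheaper.
Producing q = 114 with H alone: H = 19, K = 0.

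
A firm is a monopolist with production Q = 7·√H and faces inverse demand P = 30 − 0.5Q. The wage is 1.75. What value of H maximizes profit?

H* = 16

Marginal revenue from the inverse demand is MR = 30 − Q.
The marginal product is MP_H = 3.5·H^(-1/2).
A monopolist hires until marginal revenue product equals the wage: MR·MP_H = w.
At H, Q = 7·√H. Substituting and solving: (30 − 7·√H)·3.5·H^(-1/2) = 1.75 gives H = 16.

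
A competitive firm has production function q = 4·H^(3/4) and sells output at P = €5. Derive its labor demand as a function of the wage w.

MP_H = (3/4)·4·H^(-1/4) = 3·H^(-1/4).
Setting P·MP_H = w: 15·H^(-1/4) = w.
Solving for H: H^(-1/4) = w/15, so H = (15/w)^(4).

H(w) = 50625/w^(4)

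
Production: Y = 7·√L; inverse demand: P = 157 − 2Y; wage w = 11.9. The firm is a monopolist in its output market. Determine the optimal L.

L* = 25

Marginal revenue from the inverse demand is MR = 157 − 4Y.
The marginal product is MP_L = 3.5·L^(-1/2).
A monopolist hires until marginal revenue product equals the wage: MR·MP_L = w.
At L, Y = 7·√L. Substituting and solving: (157 − 28·√L)·3.5·L^(-1/2) = 11.9 gives L = 25.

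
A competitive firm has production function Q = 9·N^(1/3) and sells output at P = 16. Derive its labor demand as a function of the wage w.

MP_N = (1/3)·9·N^(-2/3) = 3·N^(-2/3).
Setting P·MP_N = w: 48·N^(-2/3) = w.
Solving for N: N^(-2/3) = w/48, so N = (48/w)^(3/2).

N(w) = (48/w)^(3/2)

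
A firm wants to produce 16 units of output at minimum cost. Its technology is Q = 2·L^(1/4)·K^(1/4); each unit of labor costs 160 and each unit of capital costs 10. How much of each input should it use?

Cost minimization requires the marginal rate of technical substitution to equal the input-price ratio: MP_L/MP_K = w/r.
Here MP_L/MP_K = (1/4)·(K/L)/(1/4) = (K/L). Setting this equal to 160/10 = 16 gives K = 16L.
Substituting into Q = 16: 2·L^(1/4)·(16L)^(1/4) = 16.
Solving, L = 16 and K = 256.

L* = 16, K* = 256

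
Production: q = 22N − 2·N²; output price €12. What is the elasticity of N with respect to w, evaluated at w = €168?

ε = -1.75

From P·MP_N = w with MP_N = 22 − 4N, labor demand is N(w) = (22 − w/12)/4.
dN/dw = −1/(48) = -1/48.
At w = 168, N = 2, so ε = (dN/dw)·(w/N) = (-1/48)·(168/2) = -1.75.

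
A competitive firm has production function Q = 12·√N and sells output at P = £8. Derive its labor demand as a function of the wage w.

N(w) = 2304/w²

MP_N = (1/2)·12·N^(-1/2) = 6·N^(-1/2).
Setting P·MP_N = w: 48·N^(-1/2) = w.
Solving for N: N^(-1/2) = w/48, so N = (48/w)^(2).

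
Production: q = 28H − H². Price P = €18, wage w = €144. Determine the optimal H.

H* = 10

The marginal product of H is MP_H = 28 − 2H.
A price-taking firm hires until the value of the marginal product equals the wage: P·MP_H = w, so 18·(28 − 2H) = 144.
Then 28 − 2H = 8, giving H = 10.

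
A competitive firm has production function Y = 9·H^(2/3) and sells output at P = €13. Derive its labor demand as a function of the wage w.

H(w) = 474552/w³

MP_H = (2/3)·9·H^(-1/3) = 6·H^(-1/3).
Setting P·MP_H = w: 78·H^(-1/3) = w.
Solving for H: H^(-1/3) = w/78, so H = (78/w)^(3).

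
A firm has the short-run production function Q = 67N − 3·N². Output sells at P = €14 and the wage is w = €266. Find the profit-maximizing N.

The marginal product of N is MP_N = 67 − 6N.
A price-taking firm hires until the value of the marginal product equals the wage: P·MP_N = w, so 14·(67 − 6N) = 266.
Then 67 − 6N = 19, giving N = 8.

N* = 8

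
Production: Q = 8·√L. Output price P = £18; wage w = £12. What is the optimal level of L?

L* = 36

MP_L = (1/2)·8·L^(-1/2) = 4·L^(-1/2).
Profit maximization for a price taker requires P·MP_L = w: 18·4·L^(-1/2) = 12.
So L^(-1/2) = 1/6, which gives L = 36.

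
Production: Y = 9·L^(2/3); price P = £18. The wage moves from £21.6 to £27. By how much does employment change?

ΔL = -61

From P·MP_L = w with MP_L = 6·L^(-1/3), the labor demand is L(w) = (108/w)^(3).
At w = 21.6: L = 125. At w = 27: L = 64.
ΔL = 64 − 125 = -61.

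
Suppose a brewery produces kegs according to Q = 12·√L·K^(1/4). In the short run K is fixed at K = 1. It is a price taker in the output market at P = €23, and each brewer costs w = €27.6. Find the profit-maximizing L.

L* = 25

With K = 1, MP_L = (1/2)·12·L^(-1/2)·1^(1/4) = 6·L^(-1/2).
Profit maximization for a price taker requires P·MP_L = w: 23·6·L^(-1/2) = 27.6.
So L^(-1/2) = 0.2, which gives L = 25.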